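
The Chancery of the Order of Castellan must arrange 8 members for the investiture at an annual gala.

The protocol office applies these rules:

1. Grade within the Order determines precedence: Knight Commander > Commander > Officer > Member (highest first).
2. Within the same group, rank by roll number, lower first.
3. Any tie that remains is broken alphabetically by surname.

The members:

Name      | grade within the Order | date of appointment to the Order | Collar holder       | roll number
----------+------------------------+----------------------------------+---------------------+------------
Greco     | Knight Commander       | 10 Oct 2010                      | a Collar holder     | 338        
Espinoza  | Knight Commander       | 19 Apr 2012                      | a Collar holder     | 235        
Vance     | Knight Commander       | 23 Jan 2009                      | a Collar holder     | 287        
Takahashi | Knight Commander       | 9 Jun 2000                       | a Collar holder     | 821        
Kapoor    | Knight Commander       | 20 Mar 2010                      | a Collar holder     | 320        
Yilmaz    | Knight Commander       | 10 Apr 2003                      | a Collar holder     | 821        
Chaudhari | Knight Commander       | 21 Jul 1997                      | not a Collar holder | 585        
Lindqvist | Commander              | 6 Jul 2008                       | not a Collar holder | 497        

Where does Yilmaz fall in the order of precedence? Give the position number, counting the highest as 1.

7

By grade within the Order: Espinoza, Vance, Kapoor, Greco, Chaudhari, Takahashi and Yilmaz (Knight Commander); then Lindqvist (Commander).
Among Espinoza, Vance, Kapoor, Greco, Chaudhari, Takahashi and Yilmaz, by roll number (lower first): Espinoza (235) before Vance (287) before Kapoor (320) before Greco (338) before Chaudhari (585) before Takahashi and Yilmaz (821).
Among Takahashi and Yilmaz, alphabetically by surname: Takahashi before Yilmaz.
Order: Espinoza, Vance, Kapoor, Greco, Chaudhari, Takahashi, Yilmaz, Lindqvist. So position 7.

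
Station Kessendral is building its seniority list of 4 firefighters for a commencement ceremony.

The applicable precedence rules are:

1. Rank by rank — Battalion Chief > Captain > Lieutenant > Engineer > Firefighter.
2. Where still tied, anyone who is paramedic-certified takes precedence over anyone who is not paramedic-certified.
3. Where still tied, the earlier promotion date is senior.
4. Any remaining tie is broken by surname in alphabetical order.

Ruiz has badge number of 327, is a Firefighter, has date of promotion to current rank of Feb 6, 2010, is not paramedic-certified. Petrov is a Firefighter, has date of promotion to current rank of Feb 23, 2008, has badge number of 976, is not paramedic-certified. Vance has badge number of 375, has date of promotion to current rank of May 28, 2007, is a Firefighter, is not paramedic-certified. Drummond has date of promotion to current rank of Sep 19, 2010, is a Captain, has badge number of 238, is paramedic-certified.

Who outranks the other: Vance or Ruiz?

Vance

By rank: Drummond (Captain); then Vance, Petrov and Ruiz (Firefighter).
Vance, Petrov and Ruiz are each not paramedic-certified, so the next rule applies.
Among Vance, Petrov and Ruiz, by date of promotion to current rank (earlier first): Vance (May 28, 2007) before Petrov (Feb 23, 2008) before Ruiz (Feb 6, 2010).
So Vance takes precedence.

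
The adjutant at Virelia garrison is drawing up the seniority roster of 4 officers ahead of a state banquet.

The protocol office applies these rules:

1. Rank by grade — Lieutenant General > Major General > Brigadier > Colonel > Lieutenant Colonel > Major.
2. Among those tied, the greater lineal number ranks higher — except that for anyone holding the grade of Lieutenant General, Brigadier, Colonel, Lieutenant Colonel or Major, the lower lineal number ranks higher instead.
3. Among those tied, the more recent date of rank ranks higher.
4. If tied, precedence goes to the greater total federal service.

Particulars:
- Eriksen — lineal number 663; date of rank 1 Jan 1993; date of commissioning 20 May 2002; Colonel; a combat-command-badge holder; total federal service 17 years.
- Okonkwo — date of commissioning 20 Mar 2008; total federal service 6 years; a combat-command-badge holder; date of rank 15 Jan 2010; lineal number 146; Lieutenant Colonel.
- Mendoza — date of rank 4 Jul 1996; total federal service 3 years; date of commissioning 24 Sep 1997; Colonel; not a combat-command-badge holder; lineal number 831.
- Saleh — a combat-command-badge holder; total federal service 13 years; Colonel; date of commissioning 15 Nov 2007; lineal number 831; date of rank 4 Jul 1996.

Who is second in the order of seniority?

By grade: Eriksen, Saleh and Mendoza (Colonel); then Okonkwo (Lieutenant Colonel).
Among Eriksen, Saleh and Mendoza, by lineal number (lower first) (reversed rule for this group): Eriksen (663) before Saleh and Mendoza (831).
Saleh and Mendoza both have date of rank 4 Jul 1996, so the next rule applies.
Among Saleh and Mendoza, by total federal service (higher first): Saleh (13 years) before Mendoza (3 years).
Order: Eriksen, Saleh, Mendoza, Okonkwo.

Saleh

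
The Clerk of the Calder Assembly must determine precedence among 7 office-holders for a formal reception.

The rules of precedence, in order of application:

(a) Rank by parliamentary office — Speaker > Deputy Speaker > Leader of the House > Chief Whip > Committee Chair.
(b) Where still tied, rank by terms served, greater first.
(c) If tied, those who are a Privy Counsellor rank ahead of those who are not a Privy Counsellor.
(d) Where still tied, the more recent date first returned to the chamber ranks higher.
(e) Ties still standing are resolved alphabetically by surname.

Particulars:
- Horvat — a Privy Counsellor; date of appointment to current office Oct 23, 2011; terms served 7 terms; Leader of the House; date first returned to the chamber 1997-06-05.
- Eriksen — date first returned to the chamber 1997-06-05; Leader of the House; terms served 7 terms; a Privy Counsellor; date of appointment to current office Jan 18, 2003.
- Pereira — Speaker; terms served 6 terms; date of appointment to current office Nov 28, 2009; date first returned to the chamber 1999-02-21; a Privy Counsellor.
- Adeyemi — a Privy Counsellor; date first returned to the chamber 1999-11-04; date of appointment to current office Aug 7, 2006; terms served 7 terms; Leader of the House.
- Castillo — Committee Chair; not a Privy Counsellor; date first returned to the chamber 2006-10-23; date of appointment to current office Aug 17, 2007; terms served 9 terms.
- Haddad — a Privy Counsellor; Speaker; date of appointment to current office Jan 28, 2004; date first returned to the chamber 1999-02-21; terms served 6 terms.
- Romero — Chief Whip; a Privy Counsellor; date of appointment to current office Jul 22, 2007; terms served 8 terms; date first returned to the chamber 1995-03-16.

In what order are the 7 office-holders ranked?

By parliamentary office: Haddad and Pereira (Speaker); then Adeyemi, Eriksen and Horvat (Leader of the House); then Romero (Chief Whip); then Castillo (Committee Chair).
Haddad and Pereira both have terms served 6 terms, so the next rule applies.
Haddad and Pereira are each a Privy Counsellor, so the next rule applies.
Haddad and Pereira both have date first returned to the chamber 1999-02-21, so the next rule applies.
Among Haddad and Pereira, alphabetically by surname: Haddad before Pereira.
Adeyemi, Eriksen and Horvat all have terms served 7 terms, so the next rule applies.
Adeyemi, Eriksen and Horvat are each a Privy Counsellor, so the next rule applies.
Among Adeyemi, Eriksen and Horvat, by date first returned to the chamber (later first): Adeyemi (1999-11-04) before Eriksen and Horvat (1997-06-05).
Among Eriksen and Horvat, alphabetically by surname: Eriksen before Horvat.
Full order: Haddad, Pereira, Adeyemi, Eriksen, Horvat, Romero, Castillo.

Haddad, Pereira, Adeyemi, Eriksen, Horvat, Romero, Castillo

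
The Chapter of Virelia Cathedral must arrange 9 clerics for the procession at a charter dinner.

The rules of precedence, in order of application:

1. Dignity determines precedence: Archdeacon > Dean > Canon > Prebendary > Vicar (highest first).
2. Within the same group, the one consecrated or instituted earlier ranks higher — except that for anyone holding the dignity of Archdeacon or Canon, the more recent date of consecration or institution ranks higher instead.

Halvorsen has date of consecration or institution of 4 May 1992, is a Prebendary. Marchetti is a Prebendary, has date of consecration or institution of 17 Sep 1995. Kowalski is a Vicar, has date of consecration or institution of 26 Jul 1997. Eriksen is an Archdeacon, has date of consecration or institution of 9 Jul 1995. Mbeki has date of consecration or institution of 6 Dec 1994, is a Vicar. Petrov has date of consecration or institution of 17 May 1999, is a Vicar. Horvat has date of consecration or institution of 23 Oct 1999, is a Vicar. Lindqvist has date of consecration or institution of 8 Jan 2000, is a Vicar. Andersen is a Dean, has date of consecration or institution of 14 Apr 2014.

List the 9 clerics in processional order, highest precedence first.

Eriksen, Andersen, Halvorsen, Marchetti, Mbeki, Kowalski, Petrov, Horvat, Lindqvist

By dignity: Eriksen (Archdeacon); then Andersen (Dean); then Halvorsen and Marchetti (Prebendary); then Mbeki, Kowalski, Petrov, Horvat and Lindqvist (Vicar).
Among Halvorsen and Marchetti, by date of consecration or institution (earlier first): Halvorsen (4 May 1992) before Marchetti (17 Sep 1995).
Among Mbeki, Kowalski, Petrov, Horvat and Lindqvist, by date of consecration or institution (earlier first): Mbeki (6 Dec 1994) before Kowalski (26 Jul 1997) before Petrov (17 May 1999) before Horvat (23 Oct 1999) before Lindqvist (8 Jan 2000).
Full order: Eriksen, Andersen, Halvorsen, Marchetti, Mbeki, Kowalski, Petrov, Horvat, Lindqvist.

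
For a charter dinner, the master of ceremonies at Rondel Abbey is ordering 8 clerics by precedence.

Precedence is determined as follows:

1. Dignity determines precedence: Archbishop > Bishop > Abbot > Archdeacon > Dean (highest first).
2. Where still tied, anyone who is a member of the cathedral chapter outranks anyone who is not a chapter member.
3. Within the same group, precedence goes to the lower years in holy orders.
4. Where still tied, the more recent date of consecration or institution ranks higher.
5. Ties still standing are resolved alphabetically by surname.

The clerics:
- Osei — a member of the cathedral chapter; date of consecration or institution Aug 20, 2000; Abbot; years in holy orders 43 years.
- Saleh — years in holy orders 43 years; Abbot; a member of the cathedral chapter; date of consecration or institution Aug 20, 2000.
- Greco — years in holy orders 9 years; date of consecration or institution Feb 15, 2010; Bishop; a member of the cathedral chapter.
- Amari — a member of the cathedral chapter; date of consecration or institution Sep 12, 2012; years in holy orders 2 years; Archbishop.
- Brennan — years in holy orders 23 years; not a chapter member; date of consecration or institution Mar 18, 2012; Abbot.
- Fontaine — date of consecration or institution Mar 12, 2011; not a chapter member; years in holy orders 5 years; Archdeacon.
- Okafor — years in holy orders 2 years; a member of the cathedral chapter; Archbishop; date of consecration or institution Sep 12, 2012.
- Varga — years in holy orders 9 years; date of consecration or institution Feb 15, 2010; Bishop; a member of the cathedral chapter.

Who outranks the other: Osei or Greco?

By dignity: Amari and Okafor (Archbishop); then Greco and Varga (Bishop); then Osei, Saleh and Brennan (Abbot); then Fontaine (Archdeacon).
Amari and Okafor are each a member of the cathedral chapter, so the next rule applies.
Amari and Okafor both have years in holy orders 2 years, so the next rule applies.
Amari and Okafor both have date of consecration or institution Sep 12, 2012, so the next rule applies.
Among Amari and Okafor, alphabetically by surname: Amari before Okafor.
Greco and Varga are each a member of the cathedral chapter, so the next rule applies.
Greco and Varga both have years in holy orders 9 years, so the next rule applies.
Greco and Varga both have date of consecration or institution Feb 15, 2010, so the next rule applies.
Among Greco and Varga, alphabetically by surname: Greco before Varga.
Among Osei, Saleh and Brennan, a member of the cathedral chapter before not a chapter member: Osei and Saleh (a member of the cathedral chapter) before Brennan (not a chapter member).
Osei and Saleh both have years in holy orders 43 years, so the next rule applies.
Osei and Saleh both have date of consecration or institution Aug 20, 2000, so the next rule applies.
Among Osei and Saleh, alphabetically by surname: Osei before Saleh.
So Greco takes precedence.

Greco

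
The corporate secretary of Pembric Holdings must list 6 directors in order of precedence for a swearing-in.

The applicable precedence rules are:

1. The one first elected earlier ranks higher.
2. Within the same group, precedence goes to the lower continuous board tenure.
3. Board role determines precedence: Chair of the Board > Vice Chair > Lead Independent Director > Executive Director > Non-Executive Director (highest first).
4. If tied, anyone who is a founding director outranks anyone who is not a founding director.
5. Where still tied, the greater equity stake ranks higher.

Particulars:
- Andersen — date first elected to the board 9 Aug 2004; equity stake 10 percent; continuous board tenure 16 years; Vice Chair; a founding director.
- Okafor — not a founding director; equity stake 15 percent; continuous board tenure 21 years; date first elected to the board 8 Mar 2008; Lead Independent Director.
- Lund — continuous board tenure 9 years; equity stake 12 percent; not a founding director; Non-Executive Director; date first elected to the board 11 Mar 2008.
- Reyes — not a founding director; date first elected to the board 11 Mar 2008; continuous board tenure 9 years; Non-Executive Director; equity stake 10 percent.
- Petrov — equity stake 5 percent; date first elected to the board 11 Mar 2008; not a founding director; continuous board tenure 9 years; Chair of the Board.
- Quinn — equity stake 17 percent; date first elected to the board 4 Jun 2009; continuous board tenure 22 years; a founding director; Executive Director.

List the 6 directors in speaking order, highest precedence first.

By date first elected to the board (earlier first): Andersen (9 Aug 2004); then Okafor (8 Mar 2008); then Petrov, Lund and Reyes (each 11 Mar 2008); then Quinn (4 Jun 2009).
Petrov, Lund and Reyes all have continuous board tenure 9 years, so the next rule applies.
Among Petrov, Lund and Reyes, by board role: Petrov (Chair of the Board) before Lund and Reyes (Non-Executive Director).
Lund and Reyes are each not a founding director, so the next rule applies.
Among Lund and Reyes, by equity stake (higher first): Lund (12 percent) before Reyes (10 percent).
Full order: Andersen, Okafor, Petrov, Lund, Reyes, Quinn.

Andersen, Okafor, Petrov, Lund, Reyes, Quinn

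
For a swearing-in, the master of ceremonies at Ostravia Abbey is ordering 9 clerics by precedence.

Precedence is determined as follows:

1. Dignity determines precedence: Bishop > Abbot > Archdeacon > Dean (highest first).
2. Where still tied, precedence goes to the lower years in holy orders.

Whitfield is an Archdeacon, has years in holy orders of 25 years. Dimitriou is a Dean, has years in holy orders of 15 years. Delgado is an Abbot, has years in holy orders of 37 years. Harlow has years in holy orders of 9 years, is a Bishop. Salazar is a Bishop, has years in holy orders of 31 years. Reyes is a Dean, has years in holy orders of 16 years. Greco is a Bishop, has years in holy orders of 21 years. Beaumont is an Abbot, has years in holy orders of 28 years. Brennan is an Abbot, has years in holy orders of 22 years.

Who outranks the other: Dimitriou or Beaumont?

Beaumont

By dignity: Harlow, Greco and Salazar (Bishop); then Brennan, Beaumont and Delgado (Abbot); then Whitfield (Archdeacon); then Dimitriou and Reyes (Dean).
Among Harlow, Greco and Salazar, by years in holy orders (lower first): Harlow (9 years) before Greco (21 years) before Salazar (31 years).
Among Brennan, Beaumont and Delgado, by years in holy orders (lower first): Brennan (22 years) before Beaumont (28 years) before Delgado (37 years).
Among Dimitriou and Reyes, by years in holy orders (lower first): Dimitriou (15 years) before Reyes (16 years).
So Beaumont takes precedence.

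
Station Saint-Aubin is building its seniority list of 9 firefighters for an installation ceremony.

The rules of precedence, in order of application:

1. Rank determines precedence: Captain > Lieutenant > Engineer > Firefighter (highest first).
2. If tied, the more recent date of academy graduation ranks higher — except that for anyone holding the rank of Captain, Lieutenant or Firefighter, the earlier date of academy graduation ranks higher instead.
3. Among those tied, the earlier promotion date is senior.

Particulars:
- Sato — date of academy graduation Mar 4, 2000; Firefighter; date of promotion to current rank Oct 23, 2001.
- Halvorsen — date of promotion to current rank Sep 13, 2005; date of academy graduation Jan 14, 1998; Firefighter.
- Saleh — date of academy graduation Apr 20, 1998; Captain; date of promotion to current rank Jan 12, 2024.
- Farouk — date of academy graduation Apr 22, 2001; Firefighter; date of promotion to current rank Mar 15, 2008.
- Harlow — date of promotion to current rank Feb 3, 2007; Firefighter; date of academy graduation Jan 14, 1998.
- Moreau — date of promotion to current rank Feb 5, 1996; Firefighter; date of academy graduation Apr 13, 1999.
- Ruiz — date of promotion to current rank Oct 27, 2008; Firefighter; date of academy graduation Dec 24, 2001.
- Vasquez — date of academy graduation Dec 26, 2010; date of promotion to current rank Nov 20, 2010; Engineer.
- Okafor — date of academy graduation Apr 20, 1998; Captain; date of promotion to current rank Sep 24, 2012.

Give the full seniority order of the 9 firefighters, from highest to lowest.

Okafor, Saleh, Vasquez, Halvorsen, Harlow, Moreau, Sato, Farouk, Ruiz

By rank: Okafor and Saleh (Captain); then Vasquez (Engineer); then Halvorsen, Harlow, Moreau, Sato, Farouk and Ruiz (Firefighter).
Okafor and Saleh both have date of academy graduation Apr 20, 1998, so the next rule applies.
Among Okafor and Saleh, by date of promotion to current rank (earlier first): Okafor (Sep 24, 2012) before Saleh (Jan 12, 2024).
Among Halvorsen, Harlow, Moreau, Sato, Farouk and Ruiz, by date of academy graduation (earlier first) (reversed rule for this group): Halvorsen and Harlow (Jan 14, 1998) before Moreau (Apr 13, 1999) before Sato (Mar 4, 2000) before Farouk (Apr 22, 2001) before Ruiz (Dec 24, 2001).
Among Halvorsen and Harlow, by date of promotion to current rank (earlier first): Halvorsen (Sep 13, 2005) before Harlow (Feb 3, 2007).
Full order: Okafor, Saleh, Vasquez, Halvorsen, Harlow, Moreau, Sato, Farouk, Ruiz.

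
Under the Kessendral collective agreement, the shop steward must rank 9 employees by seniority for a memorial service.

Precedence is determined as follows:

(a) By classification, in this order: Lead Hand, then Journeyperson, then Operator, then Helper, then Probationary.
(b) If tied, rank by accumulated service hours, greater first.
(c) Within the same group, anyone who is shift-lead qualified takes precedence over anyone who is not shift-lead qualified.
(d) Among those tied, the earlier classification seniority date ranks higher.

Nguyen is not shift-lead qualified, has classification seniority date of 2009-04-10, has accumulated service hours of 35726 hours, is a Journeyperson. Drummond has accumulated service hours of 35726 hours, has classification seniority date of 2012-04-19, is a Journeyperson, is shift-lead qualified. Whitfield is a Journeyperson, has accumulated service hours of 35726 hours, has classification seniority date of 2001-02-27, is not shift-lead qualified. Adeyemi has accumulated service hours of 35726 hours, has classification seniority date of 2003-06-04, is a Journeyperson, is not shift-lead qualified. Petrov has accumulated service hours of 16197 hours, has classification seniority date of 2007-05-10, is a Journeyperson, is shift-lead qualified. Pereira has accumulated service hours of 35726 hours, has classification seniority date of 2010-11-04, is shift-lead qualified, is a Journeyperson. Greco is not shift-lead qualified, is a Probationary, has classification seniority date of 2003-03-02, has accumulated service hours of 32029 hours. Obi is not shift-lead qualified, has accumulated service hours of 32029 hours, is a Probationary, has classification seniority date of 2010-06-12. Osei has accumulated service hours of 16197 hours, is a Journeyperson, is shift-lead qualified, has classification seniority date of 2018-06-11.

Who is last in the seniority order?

By classification: Pereira, Drummond, Whitfield, Adeyemi, Nguyen, Petrov and Osei (Journeyperson); then Greco and Obi (Probationary).
Among Pereira, Drummond, Whitfield, Adeyemi, Nguyen, Petrov and Osei, by accumulated service hours (higher first): Pereira, Drummond, Whitfield, Adeyemi and Nguyen (35726 hours) before Petrov and Osei (16197 hours).
Among Pereira, Drummond, Whitfield, Adeyemi and Nguyen, shift-lead qualified before not shift-lead qualified: Pereira and Drummond (shift-lead qualified) before Whitfield, Adeyemi and Nguyen (not shift-lead qualified).
Among Pereira and Drummond, by classification seniority date (earlier first): Pereira (2010-11-04) before Drummond (2012-04-19).
Among Whitfield, Adeyemi and Nguyen, by classification seniority date (earlier first): Whitfield (2001-02-27) before Adeyemi (2003-06-04) before Nguyen (2009-04-10).
Petrov and Osei are each shift-lead qualified, so the next rule applies.
Among Petrov and Osei, by classification seniority date (earlier first): Petrov (2007-05-10) before Osei (2018-06-11).
Greco and Obi both have accumulated service hours 32029 hours, so the next rule applies.
Greco and Obi are each not shift-lead qualified, so the next rule applies.
Among Greco and Obi, by classification seniority date (earlier first): Greco (2003-03-02) before Obi (2010-06-12).
Order: Pereira, Drummond, Whitfield, Adeyemi, Nguyen, Petrov, Osei, Greco, Obi.

Obi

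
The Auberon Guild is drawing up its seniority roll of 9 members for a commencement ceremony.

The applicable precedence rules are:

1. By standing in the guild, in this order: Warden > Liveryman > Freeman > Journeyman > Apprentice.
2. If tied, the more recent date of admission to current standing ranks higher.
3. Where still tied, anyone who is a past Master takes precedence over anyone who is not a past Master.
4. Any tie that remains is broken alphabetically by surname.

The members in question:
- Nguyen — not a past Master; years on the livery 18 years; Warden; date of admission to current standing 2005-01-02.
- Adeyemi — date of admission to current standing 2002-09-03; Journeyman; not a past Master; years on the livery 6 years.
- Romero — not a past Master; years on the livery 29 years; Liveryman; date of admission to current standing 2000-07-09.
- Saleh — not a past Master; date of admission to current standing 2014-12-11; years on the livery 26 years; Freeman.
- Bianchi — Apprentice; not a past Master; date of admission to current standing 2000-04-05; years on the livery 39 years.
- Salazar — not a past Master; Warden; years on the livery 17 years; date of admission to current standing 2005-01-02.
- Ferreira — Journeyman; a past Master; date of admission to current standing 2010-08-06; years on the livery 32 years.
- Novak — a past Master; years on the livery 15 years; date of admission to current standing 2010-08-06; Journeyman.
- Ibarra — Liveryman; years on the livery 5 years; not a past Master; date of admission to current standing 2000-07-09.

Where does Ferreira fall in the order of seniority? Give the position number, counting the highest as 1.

6

By standing in the guild: Nguyen and Salazar (Warden); then Ibarra and Romero (Liveryman); then Saleh (Freeman); then Ferreira, Novak and Adeyemi (Journeyman); then Bianchi (Apprentice).
Nguyen and Salazar both have date of admission to current standing 2005-01-02, so the next rule applies.
Nguyen and Salazar are each not a past Master, so the next rule applies.
Among Nguyen and Salazar, alphabetically by surname: Nguyen before Salazar.
Ibarra and Romero both have date of admission to current standing 2000-07-09, so the next rule applies.
Ibarra and Romero are each not a past Master, so the next rule applies.
Among Ibarra and Romero, alphabetically by surname: Ibarra before Romero.
Among Ferreira, Novak and Adeyemi, by date of admission to current standing (later first): Ferreira and Novak (2010-08-06) before Adeyemi (2002-09-03).
Ferreira and Novak are each a past Master, so the next rule applies.
Among Ferreira and Novak, alphabetically by surname: Ferreira before Novak.
Order: Nguyen, Salazar, Ibarra, Romero, Saleh, Ferreira, Novak, Adeyemi, Bianchi. So position 6.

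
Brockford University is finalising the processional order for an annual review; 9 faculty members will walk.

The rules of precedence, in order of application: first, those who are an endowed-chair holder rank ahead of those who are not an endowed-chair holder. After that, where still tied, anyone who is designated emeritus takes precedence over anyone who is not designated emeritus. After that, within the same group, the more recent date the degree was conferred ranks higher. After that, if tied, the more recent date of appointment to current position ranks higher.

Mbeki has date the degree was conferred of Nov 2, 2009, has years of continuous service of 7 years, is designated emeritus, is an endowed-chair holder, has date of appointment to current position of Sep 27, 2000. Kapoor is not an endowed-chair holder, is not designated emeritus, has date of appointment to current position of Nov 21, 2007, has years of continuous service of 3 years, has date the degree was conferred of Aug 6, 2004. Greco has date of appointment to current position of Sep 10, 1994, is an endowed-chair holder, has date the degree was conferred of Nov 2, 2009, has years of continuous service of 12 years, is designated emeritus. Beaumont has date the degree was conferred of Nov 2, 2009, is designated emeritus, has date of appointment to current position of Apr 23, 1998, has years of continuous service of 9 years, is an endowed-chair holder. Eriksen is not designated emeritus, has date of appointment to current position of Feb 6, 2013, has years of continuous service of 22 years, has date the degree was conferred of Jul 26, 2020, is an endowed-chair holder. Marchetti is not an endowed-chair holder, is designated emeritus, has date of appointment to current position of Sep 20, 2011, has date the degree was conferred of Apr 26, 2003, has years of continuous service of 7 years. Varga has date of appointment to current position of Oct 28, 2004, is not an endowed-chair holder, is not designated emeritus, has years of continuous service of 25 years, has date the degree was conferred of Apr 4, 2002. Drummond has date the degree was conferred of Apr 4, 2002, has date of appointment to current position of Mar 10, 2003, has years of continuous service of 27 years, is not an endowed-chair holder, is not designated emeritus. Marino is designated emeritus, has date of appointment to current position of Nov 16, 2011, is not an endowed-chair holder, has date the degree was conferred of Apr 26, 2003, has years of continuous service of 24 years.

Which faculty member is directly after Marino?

By the first rule: Mbeki, Beaumont, Greco and Eriksen (each an endowed-chair holder); then Marino, Marchetti, Kapoor, Varga and Drummond (each not an endowed-chair holder).
Among Mbeki, Beaumont, Greco and Eriksen, designated emeritus before not designated emeritus: Mbeki, Beaumont and Greco (designated emeritus) before Eriksen (not designated emeritus).
Mbeki, Beaumont and Greco all have date the degree was conferred Nov 2, 2009, so the next rule applies.
Among Mbeki, Beaumont and Greco, by date of appointment to current position (later first): Mbeki (Sep 27, 2000) before Beaumont (Apr 23, 1998) before Greco (Sep 10, 1994).
Among Marino, Marchetti, Kapoor, Varga and Drummond, designated emeritus before not designated emeritus: Marino and Marchetti (designated emeritus) before Kapoor, Varga and Drummond (not designated emeritus).
Marino and Marchetti both have date the degree was conferred Apr 26, 2003, so the next rule applies.
Among Marino and Marchetti, by date of appointment to current position (later first): Marino (Nov 16, 2011) before Marchetti (Sep 20, 2011).
Among Kapoor, Varga and Drummond, by date the degree was conferred (later first): Kapoor (Aug 6, 2004) before Varga and Drummond (Apr 4, 2002).
Among Varga and Drummond, by date of appointment to current position (later first): Varga (Oct 28, 2004) before Drummond (Mar 10, 2003).
Order: Mbeki, Beaumont, Greco, Eriksen, Marino, Marchetti, Kapoor, Varga, Drummond.

Marchetti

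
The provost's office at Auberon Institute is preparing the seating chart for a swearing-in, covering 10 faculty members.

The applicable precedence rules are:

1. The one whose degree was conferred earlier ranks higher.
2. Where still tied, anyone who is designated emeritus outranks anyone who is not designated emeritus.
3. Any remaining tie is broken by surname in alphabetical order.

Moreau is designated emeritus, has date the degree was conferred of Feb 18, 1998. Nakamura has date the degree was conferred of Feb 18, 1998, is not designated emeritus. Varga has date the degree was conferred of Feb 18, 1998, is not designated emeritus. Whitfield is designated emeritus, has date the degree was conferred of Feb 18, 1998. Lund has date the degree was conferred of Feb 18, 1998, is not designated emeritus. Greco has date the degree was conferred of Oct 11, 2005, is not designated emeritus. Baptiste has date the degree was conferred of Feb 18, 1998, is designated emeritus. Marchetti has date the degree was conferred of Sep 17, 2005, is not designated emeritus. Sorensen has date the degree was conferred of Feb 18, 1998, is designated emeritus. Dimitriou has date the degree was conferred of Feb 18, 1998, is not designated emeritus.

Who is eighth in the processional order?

By date the degree was conferred (earlier first): Baptiste, Moreau, Sorensen, Whitfield, Dimitriou, Lund, Nakamura and Varga (each Feb 18, 1998); then Marchetti (Sep 17, 2005); then Greco (Oct 11, 2005).
Among Baptiste, Moreau, Sorensen, Whitfield, Dimitriou, Lund, Nakamura and Varga, designated emeritus before not designated emeritus: Baptiste, Moreau, Sorensen and Whitfield (designated emeritus) before Dimitriou, Lund, Nakamura and Varga (not designated emeritus).
Among Baptiste, Moreau, Sorensen and Whitfield, alphabetically by surname: Baptiste before Moreau before Sorensen before Whitfield.
Among Dimitriou, Lund, Nakamura and Varga, alphabetically by surname: Dimitriou before Lund before Nakamura before Varga.
Order: Baptiste, Moreau, Sorensen, Whitfield, Dimitriou, Lund, Nakamura, Varga, Marchetti, Greco.

Varga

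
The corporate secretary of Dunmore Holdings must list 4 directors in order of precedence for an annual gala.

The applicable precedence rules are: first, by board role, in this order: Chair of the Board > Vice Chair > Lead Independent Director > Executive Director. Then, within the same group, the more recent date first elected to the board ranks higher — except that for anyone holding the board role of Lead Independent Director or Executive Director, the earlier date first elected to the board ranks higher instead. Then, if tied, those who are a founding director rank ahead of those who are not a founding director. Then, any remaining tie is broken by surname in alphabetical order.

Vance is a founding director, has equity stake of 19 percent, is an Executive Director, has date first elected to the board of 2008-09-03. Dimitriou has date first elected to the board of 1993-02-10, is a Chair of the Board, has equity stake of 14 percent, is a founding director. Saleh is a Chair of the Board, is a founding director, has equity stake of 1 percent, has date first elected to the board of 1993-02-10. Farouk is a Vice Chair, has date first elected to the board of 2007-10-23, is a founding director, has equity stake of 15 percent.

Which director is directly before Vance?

Farouk

By board role: Dimitriou and Saleh (Chair of the Board); then Farouk (Vice Chair); then Vance (Executive Director).
Dimitriou and Saleh both have date first elected to the board 1993-02-10, so the next rule applies.
Dimitriou and Saleh are each a founding director, so the next rule applies.
Among Dimitriou and Saleh, alphabetically by surname: Dimitriou before Saleh.
Order: Dimitriou, Saleh, Farouk, Vance.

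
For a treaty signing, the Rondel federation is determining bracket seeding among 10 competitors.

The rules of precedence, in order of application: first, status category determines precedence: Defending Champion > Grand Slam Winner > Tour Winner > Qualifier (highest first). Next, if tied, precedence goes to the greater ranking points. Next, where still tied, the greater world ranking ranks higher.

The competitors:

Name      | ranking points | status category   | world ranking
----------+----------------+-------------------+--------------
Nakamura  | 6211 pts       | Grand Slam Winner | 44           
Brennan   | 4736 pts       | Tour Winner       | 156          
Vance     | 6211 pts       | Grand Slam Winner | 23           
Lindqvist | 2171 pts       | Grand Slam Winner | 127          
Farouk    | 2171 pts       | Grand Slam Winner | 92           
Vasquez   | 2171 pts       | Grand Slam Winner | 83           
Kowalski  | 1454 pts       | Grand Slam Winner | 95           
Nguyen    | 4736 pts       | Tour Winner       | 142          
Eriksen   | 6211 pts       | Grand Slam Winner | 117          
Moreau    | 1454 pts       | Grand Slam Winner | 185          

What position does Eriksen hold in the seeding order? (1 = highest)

1

By status category: Eriksen, Nakamura, Vance, Lindqvist, Farouk, Vasquez, Moreau and Kowalski (Grand Slam Winner); then Brennan and Nguyen (Tour Winner).
Among Eriksen, Nakamura, Vance, Lindqvist, Farouk, Vasquez, Moreau and Kowalski, by ranking points (higher first): Eriksen, Nakamura and Vance (6211 pts) before Lindqvist, Farouk and Vasquez (2171 pts) before Moreau and Kowalski (1454 pts).
Among Eriksen, Nakamura and Vance, by world ranking (higher first): Eriksen (117) before Nakamura (44) before Vance (23).
Among Lindqvist, Farouk and Vasquez, by world ranking (higher first): Lindqvist (127) before Farouk (92) before Vasquez (83).
Among Moreau and Kowalski, by world ranking (higher first): Moreau (185) before Kowalski (95).
Brennan and Nguyen both have ranking points 4736 pts, so the next rule applies.
Among Brennan and Nguyen, by world ranking (higher first): Brennan (156) before Nguyen (142).
Order: Eriksen, Nakamura, Vance, Lindqvist, Farouk, Vasquez, Moreau, Kowalski, Brennan, Nguyen. So position 1.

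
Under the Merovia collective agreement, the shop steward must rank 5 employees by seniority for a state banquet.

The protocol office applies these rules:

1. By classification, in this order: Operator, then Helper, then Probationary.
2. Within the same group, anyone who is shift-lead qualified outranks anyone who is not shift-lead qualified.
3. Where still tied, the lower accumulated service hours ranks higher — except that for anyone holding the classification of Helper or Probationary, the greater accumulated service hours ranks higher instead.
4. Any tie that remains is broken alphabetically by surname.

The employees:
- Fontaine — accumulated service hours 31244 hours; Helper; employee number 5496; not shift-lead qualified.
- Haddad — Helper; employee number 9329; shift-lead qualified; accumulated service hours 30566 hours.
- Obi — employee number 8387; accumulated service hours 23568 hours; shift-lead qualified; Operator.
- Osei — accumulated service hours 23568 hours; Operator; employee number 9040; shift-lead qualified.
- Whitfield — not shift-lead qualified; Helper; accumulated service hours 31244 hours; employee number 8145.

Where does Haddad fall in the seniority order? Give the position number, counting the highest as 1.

By classification: Obi and Osei (Operator); then Haddad, Fontaine and Whitfield (Helper).
Obi and Osei are each shift-lead qualified, so the next rule applies.
Obi and Osei both have accumulated service hours 23568 hours, so the next rule applies.
Among Obi and Osei, alphabetically by surname: Obi before Osei.
Among Haddad, Fontaine and Whitfield, shift-lead qualified before not shift-lead qualified: Haddad (shift-lead qualified) before Fontaine and Whitfield (not shift-lead qualified).
Fontaine and Whitfield both have accumulated service hours 31244 hours, so the next rule applies.
Among Fontaine and Whitfield, alphabetically by surname: Fontaine before Whitfield.
Order: Obi, Osei, Haddad, Fontaine, Whitfield. So position 3.

3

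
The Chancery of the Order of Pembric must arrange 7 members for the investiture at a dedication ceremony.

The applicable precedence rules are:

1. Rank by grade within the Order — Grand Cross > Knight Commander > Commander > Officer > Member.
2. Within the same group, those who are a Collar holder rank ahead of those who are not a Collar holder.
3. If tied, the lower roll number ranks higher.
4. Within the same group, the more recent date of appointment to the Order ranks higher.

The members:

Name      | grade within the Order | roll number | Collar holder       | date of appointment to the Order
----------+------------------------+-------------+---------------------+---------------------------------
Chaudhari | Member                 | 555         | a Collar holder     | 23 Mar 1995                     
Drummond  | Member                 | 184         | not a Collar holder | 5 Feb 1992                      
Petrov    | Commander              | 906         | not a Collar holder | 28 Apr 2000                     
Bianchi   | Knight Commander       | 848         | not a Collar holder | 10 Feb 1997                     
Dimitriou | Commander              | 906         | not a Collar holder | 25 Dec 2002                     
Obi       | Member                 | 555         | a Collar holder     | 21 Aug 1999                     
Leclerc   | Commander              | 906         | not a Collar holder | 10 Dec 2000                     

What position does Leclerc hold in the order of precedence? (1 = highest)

By grade within the Order: Bianchi (Knight Commander); then Dimitriou, Leclerc and Petrov (Commander); then Obi, Chaudhari and Drummond (Member).
Dimitriou, Leclerc and Petrov are each not a Collar holder, so the next rule applies.
Dimitriou, Leclerc and Petrov all have roll number 906, so the next rule applies.
Among Dimitriou, Leclerc and Petrov, by date of appointment to the Order (later first): Dimitriou (25 Dec 2002) before Leclerc (10 Dec 2000) before Petrov (28 Apr 2000).
Among Obi, Chaudhari and Drummond, a Collar holder before not a Collar holder: Obi and Chaudhari (a Collar holder) before Drummond (not a Collar holder).
Obi and Chaudhari both have roll number 555, so the next rule applies.
Among Obi and Chaudhari, by date of appointment to the Order (later first): Obi (21 Aug 1999) before Chaudhari (23 Mar 1995).
Order: Bianchi, Dimitriou, Leclerc, Petrov, Obi, Chaudhari, Drummond. So position 3.

3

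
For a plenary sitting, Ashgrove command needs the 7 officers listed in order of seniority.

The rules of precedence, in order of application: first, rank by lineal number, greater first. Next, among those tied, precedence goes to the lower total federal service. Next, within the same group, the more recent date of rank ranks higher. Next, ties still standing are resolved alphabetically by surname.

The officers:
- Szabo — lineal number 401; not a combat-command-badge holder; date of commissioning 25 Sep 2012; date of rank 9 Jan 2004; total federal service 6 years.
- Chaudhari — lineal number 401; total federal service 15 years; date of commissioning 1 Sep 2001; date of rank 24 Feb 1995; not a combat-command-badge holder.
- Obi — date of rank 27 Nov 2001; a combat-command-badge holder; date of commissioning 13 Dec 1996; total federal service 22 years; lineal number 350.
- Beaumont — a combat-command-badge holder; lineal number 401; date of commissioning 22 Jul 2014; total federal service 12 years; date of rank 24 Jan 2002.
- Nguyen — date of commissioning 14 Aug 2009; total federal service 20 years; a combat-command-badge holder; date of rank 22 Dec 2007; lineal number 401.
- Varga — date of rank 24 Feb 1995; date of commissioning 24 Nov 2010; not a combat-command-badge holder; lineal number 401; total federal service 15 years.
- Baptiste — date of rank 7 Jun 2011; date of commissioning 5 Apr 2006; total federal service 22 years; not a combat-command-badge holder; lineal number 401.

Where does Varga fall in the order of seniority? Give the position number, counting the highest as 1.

By lineal number (higher first): Szabo, Beaumont, Chaudhari, Varga, Nguyen and Baptiste (each 401); then Obi (350).
Among Szabo, Beaumont, Chaudhari, Varga, Nguyen and Baptiste, by total federal service (lower first): Szabo (6 years) before Beaumont (12 years) before Chaudhari and Varga (15 years) before Nguyen (20 years) before Baptiste (22 years).
Chaudhari and Varga both have date of rank 24 Feb 1995, so the next rule applies.
Among Chaudhari and Varga, alphabetically by surname: Chaudhari before Varga.
Order: Szabo, Beaumont, Chaudhari, Varga, Nguyen, Baptiste, Obi. So position 4.

4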